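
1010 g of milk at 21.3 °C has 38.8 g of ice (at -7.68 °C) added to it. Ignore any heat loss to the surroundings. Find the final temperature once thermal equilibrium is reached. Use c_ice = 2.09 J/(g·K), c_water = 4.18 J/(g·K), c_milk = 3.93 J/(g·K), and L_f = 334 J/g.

Heat gained plus heat lost sum to zero:
warm ice to 0 °C: 38.8×2.09×(0 − (-7.68)) = 622.79
  melt ice: 38.8×334 = 12959
  warm the meltwater: 162.18 T
  milk: 3969.3(T − 21.3)
4131.5 T = 84546 − 13582 = 70964
T ≈ 17.18 °C (positive, so assuming full melt was valid).

T_f ≈ 17.2 °C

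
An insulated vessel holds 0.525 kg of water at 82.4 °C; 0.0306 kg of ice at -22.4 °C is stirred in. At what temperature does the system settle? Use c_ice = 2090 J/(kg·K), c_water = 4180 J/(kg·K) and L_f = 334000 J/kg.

Setting the total heat transfer to zero:
warm ice to 0 °C: 0.0306×2090×(0 − (-22.4)) = 1432.6; fusion: m_ice L_f = 0.0306×334000 = 10220; meltwater 0→T: 0.0306×4180×T = 127.91 T; water: 2194.5(T − 82.4)
2322.4 T = 180827 − 11653 = 169174
T ≈ 72.84 °C — above 0 °C, consistent with complete melting.

T_f ≈ 72.8 °C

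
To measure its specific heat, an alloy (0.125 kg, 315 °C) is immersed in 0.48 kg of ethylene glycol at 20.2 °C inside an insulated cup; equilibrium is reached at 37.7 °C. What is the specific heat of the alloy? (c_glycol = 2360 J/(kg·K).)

c ≈ 572 J/(kg·K)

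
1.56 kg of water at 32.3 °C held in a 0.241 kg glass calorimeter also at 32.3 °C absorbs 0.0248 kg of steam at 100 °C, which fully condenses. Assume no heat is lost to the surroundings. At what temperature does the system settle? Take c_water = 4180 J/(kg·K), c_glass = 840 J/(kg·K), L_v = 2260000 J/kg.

T_f ≈ 41.5 °C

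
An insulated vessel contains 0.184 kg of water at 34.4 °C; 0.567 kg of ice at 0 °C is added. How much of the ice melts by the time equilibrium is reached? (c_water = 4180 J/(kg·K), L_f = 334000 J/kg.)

m_melted ≈ 0.0792 kg

Water can give up m c ΔT = 0.184·4180·34.4 = 26458 J before reaching 0 °C.
Melting all 0.567 kg of ice would need 0.567·334000 = 189378 J.
Since 26458 < 189378 J, not all the ice melts; equilibrium is at 0 °C.
m_melted·334000 = 26458  ⇒  m_melted ≈ 0.07921 kg.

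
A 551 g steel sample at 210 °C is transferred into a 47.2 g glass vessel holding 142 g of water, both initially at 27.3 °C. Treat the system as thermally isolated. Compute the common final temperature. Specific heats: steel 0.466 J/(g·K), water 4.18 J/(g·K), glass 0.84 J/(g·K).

Heat gained plus heat lost sum to zero:
551×0.466×(T − 210) + 142×4.18×(T − 27.3) + 47.2×0.84×(T − 27.3) = 0
256.77(T − 210) + 593.56(T − 27.3) + 39.65(T − 27.3) = 0
(256.77 + 593.56 + 39.65) T = 256.77×210 + 593.56×27.3 + 39.65×27.3
T ≈ 80.01 °C

T_f ≈ 80.0 °C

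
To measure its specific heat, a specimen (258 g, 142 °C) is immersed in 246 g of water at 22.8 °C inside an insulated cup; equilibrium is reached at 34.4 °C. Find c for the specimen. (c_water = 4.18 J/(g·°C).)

Let T be the final temperature. ΣQ_i = 0:
258·c·(34.4 − 142) + 246·4.18·(34.4 − 22.8) = 0
-27761 c = -11928
c = -11928/-27761 ≈ 0.4297 J/(g·°C)

c ≈ 0.43 J/(g·°C)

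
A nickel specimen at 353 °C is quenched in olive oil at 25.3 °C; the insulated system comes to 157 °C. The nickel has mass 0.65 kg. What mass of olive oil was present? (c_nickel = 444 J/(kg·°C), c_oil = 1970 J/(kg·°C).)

|Q_nickel| = |Q_oil|:
0.65×444×(353 − 157) = m×1970×(157 − 25.3)
259449 m = 56566  ⇒  m ≈ 0.218 kg

m ≈ 0.218 kg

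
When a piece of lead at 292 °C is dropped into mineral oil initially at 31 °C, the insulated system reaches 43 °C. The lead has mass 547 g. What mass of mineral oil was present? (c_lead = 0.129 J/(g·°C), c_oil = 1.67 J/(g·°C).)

m ≈ 877 g

Setting the total heat transfer to zero:
547×0.129×(43 − 292) + m×1.67×(43 − 31) = 0
20.04 m = 17570
m = 17570/20.04 ≈ 876.8 g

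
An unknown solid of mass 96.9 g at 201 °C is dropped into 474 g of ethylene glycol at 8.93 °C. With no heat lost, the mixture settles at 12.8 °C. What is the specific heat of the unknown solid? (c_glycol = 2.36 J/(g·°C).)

c ≈ 0.237 J/(g·°C)

m_s c (T_s − T_f) = m_glycol c_glycol (T_f − T_0):
96.9×c×(201 − 12.8) = 474×2.36×(12.8 − 8.93)
18237 c = 4329.1  ⇒  c ≈ 0.2374 J/(g·°C)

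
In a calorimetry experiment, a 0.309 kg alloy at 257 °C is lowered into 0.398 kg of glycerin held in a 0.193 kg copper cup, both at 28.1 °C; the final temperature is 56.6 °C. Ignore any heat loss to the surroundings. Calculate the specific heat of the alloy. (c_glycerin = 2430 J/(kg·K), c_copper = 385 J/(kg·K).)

c ≈ 479 J/(kg·K)

Net heat exchanged in the isolated system is zero:
0.309×c×(56.6 − 257) + 0.398×2430×(56.6 − 28.1) + 0.193×385×(56.6 − 28.1) = 0
-61.92 c = -29681
c = -29681/-61.92 ≈ 479.3 J/(kg·K)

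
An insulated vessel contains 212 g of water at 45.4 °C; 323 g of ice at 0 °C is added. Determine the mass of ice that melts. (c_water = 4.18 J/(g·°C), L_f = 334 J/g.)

Water can give up m c ΔT = 212×4.18×45.4 = 40232 J before reaching 0 °C.
Fully melting the ice requires m_ice L_f = 323×334 = 107882 J.
40232 J < 107882 J, so only part of the ice melts and the system sits at 0 °C.
Mass melted = 40232/334 ≈ 120.5 g.

m_melted ≈ 120 g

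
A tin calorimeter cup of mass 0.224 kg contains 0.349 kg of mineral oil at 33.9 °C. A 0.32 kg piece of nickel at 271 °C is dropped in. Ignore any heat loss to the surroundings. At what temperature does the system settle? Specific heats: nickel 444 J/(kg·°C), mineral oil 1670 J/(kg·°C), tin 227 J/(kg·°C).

T_f ≈ 77.3 °C

Conservation of energy gives ΣQ = 0:
0.32×444×(T − 271) + 0.349×1670×(T − 33.9) + 0.224×227×(T − 33.9) = 0
(142.08 + 582.83 + 50.85) T = 142.08×271 + 582.83×33.9 + 50.85×33.9
T = 59985 / 775.76 = 77.3 °C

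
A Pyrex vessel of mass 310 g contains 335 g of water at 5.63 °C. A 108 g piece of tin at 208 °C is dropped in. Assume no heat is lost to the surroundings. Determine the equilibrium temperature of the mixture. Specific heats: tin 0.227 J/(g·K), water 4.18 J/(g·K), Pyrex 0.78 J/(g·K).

T_f ≈ 8.6 °C

Conservation of energy gives ΣQ = 0:
108·0.227·(T − 208) + 335·4.18·(T − 5.63) + 310·0.78·(T − 5.63) = 0
24.52(T − 208) + 1400.3(T − 5.63) + 241.8(T − 5.63) = 0
1666.6 T = 14344
T ≈ 8.61 °C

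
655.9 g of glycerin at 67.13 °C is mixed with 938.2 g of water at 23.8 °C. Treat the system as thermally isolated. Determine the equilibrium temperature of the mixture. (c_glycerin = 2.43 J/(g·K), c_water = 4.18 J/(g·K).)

|Q_glycerin| = |Q_water|:
655.9·2.43·(67.13 − T) = 938.2·4.18·(T − 23.8)
1593.8(67.13 − T) = 3921.7(T − 23.8)
5515.5 T = 200330  ⇒  T ≈ 36.32 °C

T_f ≈ 36.3 °C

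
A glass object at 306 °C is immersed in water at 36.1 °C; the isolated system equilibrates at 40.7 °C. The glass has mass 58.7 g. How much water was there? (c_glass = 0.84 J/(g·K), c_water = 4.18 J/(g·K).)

m ≈ 680 g

Heat lost by the glass = heat gained by the water:
58.7·0.84·(306 − 40.7) = m·4.18·(40.7 − 36.1)
19.23 m = 13081  ⇒  m ≈ 680.3 g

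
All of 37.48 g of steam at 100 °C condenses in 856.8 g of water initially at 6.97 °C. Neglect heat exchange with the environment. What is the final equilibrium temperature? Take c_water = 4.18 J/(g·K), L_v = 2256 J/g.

T_f ≈ 33.5 °C

Taking heat into each body as positive, Σ m c ΔT = 0:
condense steam: −37.48×2256 = −84555; condensate cools 100→T: 37.48×4.18×(T − 100) = 156.67(T − 100); original water: 3581.4(T − 6.97)
3738.1 T = 84555 + 15667 + 24963 = 125184
T ≈ 33.49 °C — below 100 °C, confirming all the steam condensed.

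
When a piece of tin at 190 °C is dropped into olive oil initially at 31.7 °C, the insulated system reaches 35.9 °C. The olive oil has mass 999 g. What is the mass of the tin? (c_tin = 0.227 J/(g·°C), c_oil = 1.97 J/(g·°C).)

m ≈ 236 g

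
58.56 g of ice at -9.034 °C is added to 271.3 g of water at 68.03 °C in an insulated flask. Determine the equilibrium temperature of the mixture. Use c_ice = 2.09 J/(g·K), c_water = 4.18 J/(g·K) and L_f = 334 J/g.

T_f ≈ 41.0 °C

Taking heat into each body as positive, Σ m c ΔT = 0:
warm ice to 0 °C: 58.56×2.09×(0 − (-9.034)) = 1105.7
  fusion: m_ice L_f = 58.56×334 = 19559
  warm the meltwater: 244.78 T
  water: 1134(T − 68.03)
1378.8 T = 77148 − 20665 = 56484
T ≈ 40.97 °C — above 0 °C, consistent with complete melting.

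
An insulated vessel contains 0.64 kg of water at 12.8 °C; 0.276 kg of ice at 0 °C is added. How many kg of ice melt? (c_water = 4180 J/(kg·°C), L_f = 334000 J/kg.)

m_melted ≈ 0.103 kg

Water can give up m c ΔT = 0.64×4180×12.8 = 34243 J before reaching 0 °C.
Fully melting the ice requires m_ice L_f = 0.276×334000 = 92184 J.
Since 34243 < 92184 J, not all the ice melts; equilibrium is at 0 °C.
m_melt = 34243 / L_f = 0.1025 kg.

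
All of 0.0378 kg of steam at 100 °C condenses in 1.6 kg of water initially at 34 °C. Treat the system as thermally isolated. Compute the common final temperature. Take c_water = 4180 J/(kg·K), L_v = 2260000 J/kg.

T_f ≈ 48.0 °C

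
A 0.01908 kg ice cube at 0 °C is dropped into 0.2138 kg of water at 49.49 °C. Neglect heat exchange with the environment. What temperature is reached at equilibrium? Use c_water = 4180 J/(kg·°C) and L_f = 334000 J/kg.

Net heat exchanged in the isolated system is zero:
melt ice: 0.01908×334000 = 6372.7
  meltwater 0→T: 0.01908×4180×T = 79.75 T
  water: 893.68(T − 49.49)
973.44 T = 44228 − 6372.7 = 37856
T ≈ 38.89 °C — above 0 °C, consistent with complete melting.

T_f ≈ 38.9 °C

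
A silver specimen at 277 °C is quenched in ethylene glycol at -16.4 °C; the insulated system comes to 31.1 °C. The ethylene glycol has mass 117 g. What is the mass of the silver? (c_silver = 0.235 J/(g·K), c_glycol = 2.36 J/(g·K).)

Conservation of energy gives ΣQ = 0:
m×0.235×(31.1 − 277) + 117×2.36×(31.1 − (-16.4)) = 0
-57.79 m = -13116
m = -13116/-57.79 ≈ 227 g

m ≈ 227 g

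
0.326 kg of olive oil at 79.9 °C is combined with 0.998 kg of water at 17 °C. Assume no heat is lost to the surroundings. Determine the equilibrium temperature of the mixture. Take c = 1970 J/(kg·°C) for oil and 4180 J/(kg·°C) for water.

Set heat shed by the hot body equal to heat absorbed by the cold body:
0.326·1970·(79.9 − T) = 0.998·4180·(T − 17)
642.22(79.9 − T) = 4171.6(T − 17)
4813.9 T = 122231  ⇒  T ≈ 25.39 °C

T_f ≈ 25.4 °C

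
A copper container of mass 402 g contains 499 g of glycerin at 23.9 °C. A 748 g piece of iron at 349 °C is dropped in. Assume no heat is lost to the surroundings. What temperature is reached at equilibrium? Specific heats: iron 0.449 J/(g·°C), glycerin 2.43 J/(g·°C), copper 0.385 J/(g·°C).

T_f ≈ 88.0 °C

Heat gained plus heat lost sum to zero:
748×0.449×(T − 349) + 499×2.43×(T − 23.9) + 402×0.385×(T − 23.9) = 0
335.85(T − 349) + 1212.6(T − 23.9) + 154.77(T − 23.9) = 0
1703.2 T = 149892
T ≈ 88.01 °C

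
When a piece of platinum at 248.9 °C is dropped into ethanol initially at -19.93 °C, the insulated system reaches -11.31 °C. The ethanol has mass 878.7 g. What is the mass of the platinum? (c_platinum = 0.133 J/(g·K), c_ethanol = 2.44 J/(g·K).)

m ≈ 534 g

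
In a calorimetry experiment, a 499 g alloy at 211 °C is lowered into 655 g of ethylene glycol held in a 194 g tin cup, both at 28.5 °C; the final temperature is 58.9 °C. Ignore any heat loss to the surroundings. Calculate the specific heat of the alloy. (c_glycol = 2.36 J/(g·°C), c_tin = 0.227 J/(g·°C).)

c ≈ 0.637 J/(g·°C)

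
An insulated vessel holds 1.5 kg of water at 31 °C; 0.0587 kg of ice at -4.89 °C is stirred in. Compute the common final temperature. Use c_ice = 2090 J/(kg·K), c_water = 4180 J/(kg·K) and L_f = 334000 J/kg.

Setting the total heat transfer to zero:
ice -4.89→0 °C: 0.0587·2090·4.89 = 599.92
  melt ice: 0.0587·334000 = 19606
  warm the meltwater: 245.37 T
  water: 6270(T − 31)
6515.4 T = 194370 − 20206 = 174164
T ≈ 26.73 °C (positive, so assuming full melt was valid).

T_f ≈ 26.7 °C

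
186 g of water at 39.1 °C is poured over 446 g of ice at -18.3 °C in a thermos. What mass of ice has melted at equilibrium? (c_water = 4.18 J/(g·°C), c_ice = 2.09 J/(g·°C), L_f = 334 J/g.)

Heat available from the water dropping to 0 °C: 186×4.18×39.1 = 30399 J.
Of that, 446×2.09×18.3 = 17058 J goes to bring the ice to 0 °C, leaving 13341 J.
To melt every bit of ice: 446×334 = 148964 J.
13341 J < 148964 J, so only part of the ice melts and the system sits at 0 °C.
m_melt = 13341 / L_f = 39.94 g.

m_melted ≈ 39.9 g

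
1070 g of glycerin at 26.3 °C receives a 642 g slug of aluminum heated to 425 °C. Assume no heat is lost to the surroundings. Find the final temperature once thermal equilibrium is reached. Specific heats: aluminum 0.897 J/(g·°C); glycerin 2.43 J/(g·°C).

T_f ≈ 98.6 °C

T_f = Σ m_i c_i T_i / Σ m_i c_i:
T_f = (575.87·425 + 2600.1·26.3) / (575.87 + 2600.1)
    = 313129 / 3176 ≈ 98.59 °C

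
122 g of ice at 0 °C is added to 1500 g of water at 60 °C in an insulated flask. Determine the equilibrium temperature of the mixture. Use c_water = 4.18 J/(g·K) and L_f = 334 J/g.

Let T be the final temperature. ΣQ_i = 0:
melt ice: 122·334 = 40748; meltwater 0→T: 122·4.18·T = 509.96 T; water cools: 1500·4.18·(T − 60) = 6270(T − 60)
6780 T = 376200 − 40748 = 335452
T ≈ 49.48 °C — above 0 °C, consistent with complete melting.

T_f ≈ 49.5 °C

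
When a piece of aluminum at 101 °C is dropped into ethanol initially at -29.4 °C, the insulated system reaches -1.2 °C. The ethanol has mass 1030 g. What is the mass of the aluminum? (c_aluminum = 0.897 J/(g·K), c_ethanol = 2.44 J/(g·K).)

m ≈ 773 g

|Q_aluminum| = |Q_ethanol|:
m·0.897·(101 − -1.2) = 1030·2.44·(-1.2 − (-29.4))
91.67 m = 70872  ⇒  m ≈ 773.1 g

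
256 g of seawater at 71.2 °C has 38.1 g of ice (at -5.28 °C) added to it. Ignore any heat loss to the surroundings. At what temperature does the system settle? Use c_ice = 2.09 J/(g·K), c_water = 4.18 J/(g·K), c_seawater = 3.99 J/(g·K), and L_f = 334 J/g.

T_f ≈ 50.5 °C

Energy conservation, ΣQ = 0:
ice -5.28→0 °C: 38.1·2.09·5.28 = 420.44; latent heat to melt: 38.1·334 = 12725; meltwater 0→T: 38.1·4.18·T = 159.26 T; seawater: 1021.4(T − 71.2)
1180.7 T = 72727 − 13146 = 59581
T ≈ 50.46 °C — above 0 °C, consistent with complete melting.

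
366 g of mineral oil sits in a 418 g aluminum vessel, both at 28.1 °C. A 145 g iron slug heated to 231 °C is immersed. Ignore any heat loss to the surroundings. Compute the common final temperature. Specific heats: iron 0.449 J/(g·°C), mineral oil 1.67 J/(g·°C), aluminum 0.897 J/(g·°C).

T_f ≈ 40.7 °C

Heat gained plus heat lost sum to zero:
145×0.449×(T − 231) + 366×1.67×(T − 28.1) + 418×0.897×(T − 28.1) = 0
(65.11 + 611.22 + 374.95) T = 65.11×231 + 611.22×28.1 + 374.95×28.1
T = 42751/1051.3 ≈ 40.67 °C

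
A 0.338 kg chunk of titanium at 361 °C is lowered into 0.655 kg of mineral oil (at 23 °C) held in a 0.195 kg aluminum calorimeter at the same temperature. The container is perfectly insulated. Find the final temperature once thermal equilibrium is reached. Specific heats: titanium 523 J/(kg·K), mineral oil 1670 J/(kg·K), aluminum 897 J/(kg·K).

T_f ≈ 64.3 °C

Heat gained plus heat lost sum to zero:
0.338×523×(T − 361) + 0.655×1670×(T − 23) + 0.195×897×(T − 23) = 0
176.77(T − 361) + 1093.9(T − 23) + 174.91(T − 23) = 0
(176.77 + 1093.9 + 174.91) T = 176.77×361 + 1093.9×23 + 174.91×23
T = 92997/1445.5 ≈ 64.33 °C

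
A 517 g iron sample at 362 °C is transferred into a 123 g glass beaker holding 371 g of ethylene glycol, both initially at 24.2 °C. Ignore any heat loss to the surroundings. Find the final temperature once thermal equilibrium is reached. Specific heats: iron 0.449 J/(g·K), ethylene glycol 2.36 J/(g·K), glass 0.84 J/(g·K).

T_f ≈ 89.0 °C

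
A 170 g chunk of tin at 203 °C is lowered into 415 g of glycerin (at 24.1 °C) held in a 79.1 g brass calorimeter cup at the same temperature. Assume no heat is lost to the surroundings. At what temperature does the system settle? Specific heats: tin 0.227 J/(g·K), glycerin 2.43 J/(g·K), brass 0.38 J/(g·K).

T_f ≈ 30.5 °C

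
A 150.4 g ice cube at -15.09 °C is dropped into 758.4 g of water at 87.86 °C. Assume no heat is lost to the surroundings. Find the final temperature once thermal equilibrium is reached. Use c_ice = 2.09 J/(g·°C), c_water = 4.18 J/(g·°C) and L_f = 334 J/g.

Setting the total heat transfer to zero:
ice -15.09→0 °C: 150.4×2.09×15.09 = 4743.3
  latent heat to melt: 150.4×334 = 50234
  warm the meltwater: 628.67 T
  water cools: 758.4×4.18×(T − 87.86) = 3170.1(T − 87.86)
3798.8 T = 278526 − 54977 = 223549
T ≈ 58.85 °C — above 0 °C, consistent with complete melting.

T_f ≈ 58.8 °C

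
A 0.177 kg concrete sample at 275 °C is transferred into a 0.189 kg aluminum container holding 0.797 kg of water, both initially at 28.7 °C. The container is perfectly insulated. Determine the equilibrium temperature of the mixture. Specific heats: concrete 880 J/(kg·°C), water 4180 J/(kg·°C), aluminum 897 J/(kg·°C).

Conservation of energy gives ΣQ = 0:
0.177·880·(T − 275) + 0.797·4180·(T − 28.7) + 0.189·897·(T − 28.7) = 0
155.76(T − 275) + 3331.5(T − 28.7) + 169.53(T − 28.7) = 0
(155.76 + 3331.5 + 169.53) T = 155.76·275 + 3331.5·28.7 + 169.53·28.7
T = 143312 / 3656.8 = 39.2 °C

T_f ≈ 39.2 °C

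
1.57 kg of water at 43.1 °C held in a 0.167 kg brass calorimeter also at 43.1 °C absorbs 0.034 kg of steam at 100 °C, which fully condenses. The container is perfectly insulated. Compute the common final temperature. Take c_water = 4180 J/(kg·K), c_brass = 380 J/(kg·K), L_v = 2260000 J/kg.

T_f ≈ 55.6 °C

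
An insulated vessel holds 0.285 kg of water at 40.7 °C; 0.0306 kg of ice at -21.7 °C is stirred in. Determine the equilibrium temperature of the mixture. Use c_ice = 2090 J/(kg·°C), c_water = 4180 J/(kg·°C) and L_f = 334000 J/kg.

Sum of m c ΔT and latent-heat terms is zero:
warm ice to 0 °C: 0.0306×2090×(0 − (-21.7)) = 1387.8; fusion: m_ice L_f = 0.0306×334000 = 10220; meltwater 0→T: 0.0306×4180×T = 127.91 T; water cools: 0.285×4180×(T − 40.7) = 1191.3(T − 40.7)
1319.2 T = 48486 − 11608 = 36878
T ≈ 27.95 °C (positive, so assuming full melt was valid).

T_f ≈ 28.0 °C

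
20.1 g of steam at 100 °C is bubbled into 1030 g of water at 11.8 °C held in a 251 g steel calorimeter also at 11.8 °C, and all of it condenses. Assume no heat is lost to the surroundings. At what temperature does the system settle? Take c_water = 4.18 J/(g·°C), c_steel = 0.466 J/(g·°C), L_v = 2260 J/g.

T_f ≈ 23.5 °C

Taking heat into each body as positive, Σ m c ΔT = 0:
steam→water at 100 °C releases m L_v = 20.1×2260 = 45426
  condensate cools 100→T: 20.1×4.18×(T − 100) = 84.02(T − 100)
  water warms: 1030×4.18×(T − 11.8) = 4305.4(T − 11.8)
  cup: 116.97(T − 11.8)
4506.4 T = 45426 + 8401.8 + 52184 = 106012
T ≈ 23.52 °C, under the boiling point, so the assumption holds.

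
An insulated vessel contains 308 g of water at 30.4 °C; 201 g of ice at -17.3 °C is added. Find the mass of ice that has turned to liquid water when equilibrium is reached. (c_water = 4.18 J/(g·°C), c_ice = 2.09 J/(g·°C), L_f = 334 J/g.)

Heat available from the water dropping to 0 °C: 308×4.18×30.4 = 39138 J.
Of that, 201×2.09×17.3 = 7267.6 J goes to bring the ice to 0 °C, leaving 31871 J.
To melt every bit of ice: 201×334 = 67134 J.
Since 31871 < 67134 J, not all the ice melts; equilibrium is at 0 °C.
m_melt = 31871 / L_f = 95.42 g.

m_melted ≈ 95.4 g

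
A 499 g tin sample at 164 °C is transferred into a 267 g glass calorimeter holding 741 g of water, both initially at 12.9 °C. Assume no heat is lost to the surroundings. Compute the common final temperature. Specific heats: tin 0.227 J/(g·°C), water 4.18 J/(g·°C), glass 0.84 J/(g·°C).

Let T be the final temperature. ΣQ_i = 0:
499×0.227×(T − 164) + 741×4.18×(T − 12.9) + 267×0.84×(T − 12.9) = 0
113.27(T − 164) + 3097.4(T − 12.9) + 224.28(T − 12.9) = 0
(113.27 + 3097.4 + 224.28) T = 113.27×164 + 3097.4×12.9 + 224.28×12.9
T = 61426 / 3434.9 = 17.9 °C

T_f ≈ 17.9 °C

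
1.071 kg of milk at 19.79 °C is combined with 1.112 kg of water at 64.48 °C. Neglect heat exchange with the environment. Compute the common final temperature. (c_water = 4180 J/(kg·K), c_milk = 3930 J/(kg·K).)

T_f ≈ 43.2 °C

Net heat exchanged in the isolated system is zero:
1.112×4180×(T − 64.48) + 1.071×3930×(T − 19.79) = 0
8857.2 T = 383010
T = 383010/8857.2 ≈ 43.24 °C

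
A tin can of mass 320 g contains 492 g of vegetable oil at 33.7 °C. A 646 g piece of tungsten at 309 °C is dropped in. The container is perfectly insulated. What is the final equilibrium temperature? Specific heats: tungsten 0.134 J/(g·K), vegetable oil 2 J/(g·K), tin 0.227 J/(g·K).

Let T be the final temperature. ΣQ_i = 0:
646*0.134*(T − 309) + 492*2*(T − 33.7) + 320*0.227*(T − 33.7) = 0
(86.56 + 984 + 72.64) T = 86.56*309 + 984*33.7 + 72.64*33.7
T = 62357/1143.2 ≈ 54.55 °C

T_f ≈ 54.5 °C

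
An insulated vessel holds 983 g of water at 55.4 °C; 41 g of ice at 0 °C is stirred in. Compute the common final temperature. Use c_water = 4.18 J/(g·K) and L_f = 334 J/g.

Setting the total heat transfer to zero:
fusion: m_ice L_f = 41·334 = 13694
  warm the meltwater: 171.38 T
  water: 4108.9(T − 55.4)
4280.3 T = 227635 − 13694 = 213941
T ≈ 49.98 °C. Since T > 0 °C, the all-ice-melts assumption holds.

T_f ≈ 50.0 °C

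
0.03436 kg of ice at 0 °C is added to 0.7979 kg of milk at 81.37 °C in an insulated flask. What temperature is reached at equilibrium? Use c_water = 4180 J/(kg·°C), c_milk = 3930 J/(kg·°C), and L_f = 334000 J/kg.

Sum of m c ΔT and latent-heat terms is zero:
melt ice: 0.03436·334000 = 11476; meltwater 0→T: 0.03436·4180·T = 143.62 T; milk: 3135.7(T − 81.37)
3279.4 T = 255156 − 11476 = 243679
T ≈ 74.31 °C (positive, so assuming full melt was valid).

T_f ≈ 74.3 °C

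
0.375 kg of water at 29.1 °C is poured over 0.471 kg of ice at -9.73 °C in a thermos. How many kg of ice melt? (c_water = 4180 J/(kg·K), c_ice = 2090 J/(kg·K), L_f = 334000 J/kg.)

m_melted ≈ 0.108 kg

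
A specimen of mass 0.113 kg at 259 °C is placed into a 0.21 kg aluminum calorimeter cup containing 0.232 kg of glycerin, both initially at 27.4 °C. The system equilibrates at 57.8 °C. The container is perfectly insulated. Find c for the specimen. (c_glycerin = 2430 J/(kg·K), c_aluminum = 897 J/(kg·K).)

c ≈ 1010 J/(kg·K)

Conservation of energy gives ΣQ = 0:
0.113·c·(57.8 − 259) + 0.232·2430·(57.8 − 27.4) + 0.21·897·(57.8 − 27.4) = 0
-22.74 c = -22865
c = -22865/-22.74 ≈ 1006 J/(kg·K)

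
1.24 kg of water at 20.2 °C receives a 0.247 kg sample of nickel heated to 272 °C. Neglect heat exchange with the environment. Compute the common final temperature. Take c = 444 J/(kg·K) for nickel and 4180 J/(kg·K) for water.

T_f ≈ 25.4 °C

T_f = Σ m_i c_i T_i / Σ m_i c_i:
T_f = (109.67·272 + 5183.2·20.2) / (109.67 + 5183.2)
    = 134530 / 5292.9 ≈ 25.42 °C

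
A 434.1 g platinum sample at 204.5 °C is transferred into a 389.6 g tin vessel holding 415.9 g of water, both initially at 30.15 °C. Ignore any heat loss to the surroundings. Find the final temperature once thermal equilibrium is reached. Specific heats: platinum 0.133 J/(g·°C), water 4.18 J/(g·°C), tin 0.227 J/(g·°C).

T_f ≈ 35.5 °C

Net heat exchanged in the isolated system is zero:
434.1·0.133·(T − 204.5) + 415.9·4.18·(T − 30.15) + 389.6·0.227·(T − 30.15) = 0
57.74(T − 204.5) + 1738.5(T − 30.15) + 88.44(T − 30.15) = 0
1884.6 T = 66888
T ≈ 35.49 °C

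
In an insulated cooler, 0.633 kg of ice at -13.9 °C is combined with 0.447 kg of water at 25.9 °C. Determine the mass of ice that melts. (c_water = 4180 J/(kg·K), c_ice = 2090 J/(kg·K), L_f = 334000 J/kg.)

m_melted ≈ 0.0898 kg

Heat available from the water dropping to 0 °C: 0.447·4180·25.9 = 48393 J.
Of that, 0.633·2090·13.9 = 18389 J goes to bring the ice to 0 °C, leaving 30004 J.
To melt every bit of ice: 0.633·334000 = 211422 J.
That's not enough to melt it all — equilibrium is at 0 °C with ice remaining.
Mass melted = 30004/334000 ≈ 0.08983 kg.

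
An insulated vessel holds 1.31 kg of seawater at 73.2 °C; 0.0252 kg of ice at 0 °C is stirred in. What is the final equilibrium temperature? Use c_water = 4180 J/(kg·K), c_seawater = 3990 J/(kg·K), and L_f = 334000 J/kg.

T_f ≈ 70.2 °C

Energy conservation, ΣQ = 0:
fusion: m_ice L_f = 0.0252·334000 = 8416.8
  meltwater 0→T: 0.0252·4180·T = 105.34 T
  seawater cools: 1.31·3990·(T − 73.2) = 5226.9(T − 73.2)
5332.2 T = 382609 − 8416.8 = 374192
T ≈ 70.18 °C (positive, so assuming full melt was valid).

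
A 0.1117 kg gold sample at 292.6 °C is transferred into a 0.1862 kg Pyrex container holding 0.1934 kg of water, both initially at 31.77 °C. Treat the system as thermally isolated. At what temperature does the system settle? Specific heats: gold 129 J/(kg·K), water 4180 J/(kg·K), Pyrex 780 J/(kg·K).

T_f ≈ 35.7 °C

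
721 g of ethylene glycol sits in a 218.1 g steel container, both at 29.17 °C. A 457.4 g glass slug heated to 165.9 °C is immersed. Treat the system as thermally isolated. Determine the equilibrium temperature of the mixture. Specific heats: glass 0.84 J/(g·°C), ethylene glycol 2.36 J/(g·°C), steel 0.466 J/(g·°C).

T_f ≈ 53.2 °C

Net heat exchanged in the isolated system is zero:
457.4*0.84*(T − 165.9) + 721*2.36*(T − 29.17) + 218.1*0.466*(T − 29.17) = 0
(384.22 + 1701.6 + 101.63) T = 384.22*165.9 + 1701.6*29.17 + 101.63*29.17
T = 116341/2187.4 ≈ 53.19 °C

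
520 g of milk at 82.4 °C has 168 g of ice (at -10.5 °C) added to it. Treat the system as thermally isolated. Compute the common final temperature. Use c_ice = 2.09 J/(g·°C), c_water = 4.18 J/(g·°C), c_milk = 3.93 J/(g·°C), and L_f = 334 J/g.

T_f ≈ 39.5 °C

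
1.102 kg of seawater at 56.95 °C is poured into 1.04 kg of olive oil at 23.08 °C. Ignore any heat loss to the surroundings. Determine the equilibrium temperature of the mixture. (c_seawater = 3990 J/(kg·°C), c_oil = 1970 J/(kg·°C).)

Set heat shed by the hot body equal to heat absorbed by the cold body:
1.102·3990·(56.95 − T) = 1.04·1970·(T − 23.08)
4397(56.95 − T) = 2048.8(T − 23.08)
6445.8 T = 297694  ⇒  T ≈ 46.18 °C

T_f ≈ 46.2 °C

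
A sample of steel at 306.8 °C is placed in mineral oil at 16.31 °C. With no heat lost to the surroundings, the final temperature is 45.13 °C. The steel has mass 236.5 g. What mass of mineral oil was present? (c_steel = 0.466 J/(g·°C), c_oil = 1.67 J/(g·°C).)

Taking heat into each body as positive, Σ m c ΔT = 0:
236.5·0.466·(45.13 − 306.8) + m·1.67·(45.13 − 16.31) = 0
48.13 m = 28838
m = 28838/48.13 ≈ 599.2 g

m ≈ 599 g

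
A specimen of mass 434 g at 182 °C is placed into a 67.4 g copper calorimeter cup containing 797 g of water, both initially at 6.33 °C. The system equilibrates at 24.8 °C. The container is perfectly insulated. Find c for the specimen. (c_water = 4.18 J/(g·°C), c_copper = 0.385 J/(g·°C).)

c ≈ 0.909 J/(g·°C)

Conservation of energy gives ΣQ = 0:
434×c×(24.8 − 182) + 797×4.18×(24.8 − 6.33) + 67.4×0.385×(24.8 − 6.33) = 0
-68225 c = -62011
c = -62011/-68225 ≈ 0.9089 J/(g·°C)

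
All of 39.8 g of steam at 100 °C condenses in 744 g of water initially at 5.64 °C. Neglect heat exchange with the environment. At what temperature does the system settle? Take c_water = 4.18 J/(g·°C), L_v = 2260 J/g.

T_f ≈ 37.9 °C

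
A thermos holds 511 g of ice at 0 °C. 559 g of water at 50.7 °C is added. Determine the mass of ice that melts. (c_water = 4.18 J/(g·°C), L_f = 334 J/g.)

Cooling the water to 0 °C releases 559·4.18·50.7 = 118467 J.
To melt every bit of ice: 511·334 = 170674 J.
Since 118467 < 170674 J, not all the ice melts; equilibrium is at 0 °C.
m_melt = 118467 / L_f = 354.7 g.

m_melted ≈ 355 g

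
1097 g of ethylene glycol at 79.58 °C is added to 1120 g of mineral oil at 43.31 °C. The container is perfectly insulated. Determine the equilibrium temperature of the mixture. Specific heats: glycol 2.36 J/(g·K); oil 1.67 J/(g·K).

T_f ≈ 64.4 °C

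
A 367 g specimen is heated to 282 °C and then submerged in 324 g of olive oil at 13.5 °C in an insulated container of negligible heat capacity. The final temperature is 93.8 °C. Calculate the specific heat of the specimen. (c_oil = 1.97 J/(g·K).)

c ≈ 0.742 J/(g·K)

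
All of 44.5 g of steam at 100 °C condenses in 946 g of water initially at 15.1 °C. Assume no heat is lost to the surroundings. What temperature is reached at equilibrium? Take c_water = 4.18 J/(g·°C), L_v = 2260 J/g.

T_f ≈ 43.2 °C

Net heat exchanged in the isolated system is zero:
latent heat released on condensation: 44.5×2260 = 100570
  condensate cools 100→T: 44.5×4.18×(T − 100) = 186.01(T − 100)
  original water: 3954.3(T − 15.1)
4140.3 T = 100570 + 18601 + 59710 = 178881
T ≈ 43.20 °C — below 100 °C, confirming all the steam condensed.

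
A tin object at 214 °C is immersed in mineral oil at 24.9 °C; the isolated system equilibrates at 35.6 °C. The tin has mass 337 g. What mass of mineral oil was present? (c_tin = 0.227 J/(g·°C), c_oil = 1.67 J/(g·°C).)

m ≈ 764 g

Heat lost by the tin = heat gained by the oil:
337×0.227×(214 − 35.6) = m×1.67×(35.6 − 24.9)
17.87 m = 13647  ⇒  m ≈ 763.7 g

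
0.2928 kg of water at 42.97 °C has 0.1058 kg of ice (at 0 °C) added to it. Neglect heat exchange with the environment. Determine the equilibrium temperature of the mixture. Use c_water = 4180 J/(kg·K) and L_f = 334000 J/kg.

Taking heat into each body as positive, Σ m c ΔT = 0:
fusion: m_ice L_f = 0.1058×334000 = 35337
  meltwater 0→T: 0.1058×4180×T = 442.24 T
  water cools: 0.2928×4180×(T − 42.97) = 1223.9(T − 42.97)
1666.1 T = 52591 − 35337 = 17254
T ≈ 10.36 °C — above 0 °C, consistent with complete melting.

T_f ≈ 10.4 °C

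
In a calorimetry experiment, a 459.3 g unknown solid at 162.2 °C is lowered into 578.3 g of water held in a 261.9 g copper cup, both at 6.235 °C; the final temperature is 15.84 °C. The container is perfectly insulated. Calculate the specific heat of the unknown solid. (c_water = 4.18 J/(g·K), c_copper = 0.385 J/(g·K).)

Conservation of energy gives ΣQ = 0:
459.3×c×(15.84 − 162.2) + 578.3×4.18×(15.84 − 6.235) + 261.9×0.385×(15.84 − 6.235) = 0
-67223 c = -24187
c = -24187/-67223 ≈ 0.3598 J/(g·K)

c ≈ 0.36 J/(g·K)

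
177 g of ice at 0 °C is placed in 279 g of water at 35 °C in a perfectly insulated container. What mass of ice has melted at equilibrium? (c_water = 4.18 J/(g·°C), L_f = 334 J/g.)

Cooling the water to 0 °C releases 279×4.18×35 = 40818 J.
Melting all 177 g of ice would need 177×334 = 59118 J.
40818 J < 59118 J, so only part of the ice melts and the system sits at 0 °C.
Mass melted = 40818/334 ≈ 122.2 g.

m_melted ≈ 122 g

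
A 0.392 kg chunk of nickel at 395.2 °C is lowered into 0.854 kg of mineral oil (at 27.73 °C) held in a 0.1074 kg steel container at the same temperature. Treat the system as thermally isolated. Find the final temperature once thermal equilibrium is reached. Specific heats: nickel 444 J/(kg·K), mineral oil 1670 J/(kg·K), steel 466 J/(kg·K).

Energy conservation, ΣQ = 0:
0.392×444×(T − 395.2) + 0.854×1670×(T − 27.73) + 0.1074×466×(T − 27.73) = 0
174.05(T − 395.2) + 1426.2(T − 27.73) + 50.05(T − 27.73) = 0
1650.3 T = 109720
T = 109720 / 1650.3 = 66.5 °C

T_f ≈ 66.5 °C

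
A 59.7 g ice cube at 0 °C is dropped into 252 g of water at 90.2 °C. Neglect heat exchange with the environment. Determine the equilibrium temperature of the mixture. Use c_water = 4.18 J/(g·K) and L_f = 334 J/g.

Sum of m c ΔT and latent-heat terms is zero:
fusion: m_ice L_f = 59.7×334 = 19940
  warm the meltwater: 249.55 T
  water cools: 252×4.18×(T − 90.2) = 1053.4(T − 90.2)
1302.9 T = 95013 − 19940 = 75073
T ≈ 57.62 °C — above 0 °C, consistent with complete melting.

T_f ≈ 57.6 °C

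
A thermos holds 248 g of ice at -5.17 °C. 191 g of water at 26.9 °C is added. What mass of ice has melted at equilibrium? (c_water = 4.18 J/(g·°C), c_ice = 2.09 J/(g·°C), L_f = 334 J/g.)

m_melted ≈ 56.3 g

Water can give up m c ΔT = 191×4.18×26.9 = 21476 J before reaching 0 °C.
Of that, 248×2.09×5.17 = 2679.7 J goes to bring the ice to 0 °C, leaving 18797 J.
Melting all 248 g of ice would need 248×334 = 82832 J.
18797 J < 82832 J, so only part of the ice melts and the system sits at 0 °C.
m_melt = 18797 / L_f = 56.28 g.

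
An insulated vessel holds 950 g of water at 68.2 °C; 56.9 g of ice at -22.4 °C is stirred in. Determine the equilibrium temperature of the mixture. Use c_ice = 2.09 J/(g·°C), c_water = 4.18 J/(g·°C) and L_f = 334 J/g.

T_f ≈ 59.2 °C

Net heat exchanged in the isolated system is zero:
warm ice to 0 °C: 56.9·2.09·(0 − (-22.4)) = 2663.8
  melt ice: 56.9·334 = 19005
  warm the meltwater: 237.84 T
  water cools: 950·4.18·(T − 68.2) = 3971(T − 68.2)
4208.8 T = 270822 − 21668 = 249154
T ≈ 59.20 °C — above 0 °C, consistent with complete melting.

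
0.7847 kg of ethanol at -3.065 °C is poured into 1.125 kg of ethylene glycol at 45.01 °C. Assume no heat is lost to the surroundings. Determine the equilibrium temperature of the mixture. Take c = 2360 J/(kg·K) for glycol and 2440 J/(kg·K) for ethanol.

T_f ≈ 24.9 °C

Setting the total heat transfer to zero:
1.125·2360·(T − 45.01) + 0.7847·2440·(T − (-3.065)) = 0
4569.7 T = 113633
T = 113633/4569.7 ≈ 24.87 °C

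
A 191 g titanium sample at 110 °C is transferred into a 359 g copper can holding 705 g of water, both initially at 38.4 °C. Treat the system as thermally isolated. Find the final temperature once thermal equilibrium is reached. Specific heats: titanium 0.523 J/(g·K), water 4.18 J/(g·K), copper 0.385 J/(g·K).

With ΣQ=0 the equilibrium temperature is the m·c-weighted mean:
T_f = (99.89·110 + 2946.9·38.4 + 138.22·38.4) / (99.89 + 2946.9 + 138.22)
    = 129457 / 3185 ≈ 40.65 °C

T_f ≈ 40.6 °C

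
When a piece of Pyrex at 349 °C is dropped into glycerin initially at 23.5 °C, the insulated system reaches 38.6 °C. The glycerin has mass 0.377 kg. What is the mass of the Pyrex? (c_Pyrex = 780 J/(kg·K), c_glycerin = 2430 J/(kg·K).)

Setting the total heat transfer to zero:
m·780·(38.6 − 349) + 0.377·2430·(38.6 − 23.5) = 0
-242112 m = -13833
m = -13833/-242112 ≈ 0.05714 kg

m ≈ 0.0571 kg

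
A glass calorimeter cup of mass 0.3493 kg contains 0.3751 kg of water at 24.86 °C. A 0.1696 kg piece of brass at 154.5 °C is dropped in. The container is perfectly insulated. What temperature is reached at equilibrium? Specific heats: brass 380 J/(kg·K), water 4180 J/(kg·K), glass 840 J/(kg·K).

Net heat exchanged in the isolated system is zero:
0.1696·380·(T − 154.5) + 0.3751·4180·(T − 24.86) + 0.3493·840·(T − 24.86) = 0
(64.45 + 1567.9 + 293.41) T = 64.45·154.5 + 1567.9·24.86 + 293.41·24.86
T = 56230 / 1925.8 = 29.2 °C

T_f ≈ 29.2 °C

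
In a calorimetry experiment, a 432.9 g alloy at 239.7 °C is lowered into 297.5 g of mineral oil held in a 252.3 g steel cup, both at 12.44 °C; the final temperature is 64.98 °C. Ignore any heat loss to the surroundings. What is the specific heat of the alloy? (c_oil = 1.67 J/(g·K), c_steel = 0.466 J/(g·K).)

Energy conservation, ΣQ = 0:
432.9×c×(64.98 − 239.7) + 297.5×1.67×(64.98 − 12.44) + 252.3×0.466×(64.98 − 12.44) = 0
-75636 c = -32280
c = -32280/-75636 ≈ 0.4268 J/(g·K)

c ≈ 0.427 J/(g·K)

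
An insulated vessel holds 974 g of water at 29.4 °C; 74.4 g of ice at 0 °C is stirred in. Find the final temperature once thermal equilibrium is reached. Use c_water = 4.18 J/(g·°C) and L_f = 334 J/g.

T_f ≈ 21.6 °C

Sum of m c ΔT and latent-heat terms is zero:
fusion: m_ice L_f = 74.4×334 = 24850
  meltwater 0→T: 74.4×4.18×T = 310.99 T
  water cools: 974×4.18×(T − 29.4) = 4071.3(T − 29.4)
4382.3 T = 119697 − 24850 = 94847
T ≈ 21.64 °C. Since T > 0 °C, the all-ice-melts assumption holds.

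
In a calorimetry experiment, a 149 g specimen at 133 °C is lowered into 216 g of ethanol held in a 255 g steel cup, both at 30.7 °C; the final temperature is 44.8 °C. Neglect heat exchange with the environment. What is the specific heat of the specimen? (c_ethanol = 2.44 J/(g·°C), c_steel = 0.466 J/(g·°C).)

Energy conservation, ΣQ = 0:
149·c·(44.8 − 133) + 216·2.44·(44.8 − 30.7) + 255·0.466·(44.8 − 30.7) = 0
-13142 c = -9106.8
c = -9106.8/-13142 ≈ 0.693 J/(g·°C)

c ≈ 0.693 J/(g·°C)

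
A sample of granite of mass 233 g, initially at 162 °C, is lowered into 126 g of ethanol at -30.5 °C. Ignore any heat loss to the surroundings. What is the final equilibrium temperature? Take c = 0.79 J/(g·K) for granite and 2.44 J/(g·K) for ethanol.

Set heat shed by the hot body equal to heat absorbed by the cold body:
233*0.79*(162 − T) = 126*2.44*(T − (-30.5))
184.07(162 − T) = 307.44(T − (-30.5))
491.51 T = 20442  ⇒  T ≈ 41.59 °C

T_f ≈ 41.6 °C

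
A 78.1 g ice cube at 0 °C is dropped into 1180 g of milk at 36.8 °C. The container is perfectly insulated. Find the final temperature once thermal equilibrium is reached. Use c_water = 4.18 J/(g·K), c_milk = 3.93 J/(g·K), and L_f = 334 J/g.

T_f ≈ 29.1 °C

Heat gained plus heat lost sum to zero:
latent heat to melt: 78.1·334 = 26085
  meltwater 0→T: 78.1·4.18·T = 326.46 T
  milk cools: 1180·3.93·(T − 36.8) = 4637.4(T − 36.8)
4963.9 T = 170656 − 26085 = 144571
T ≈ 29.12 °C — above 0 °C, consistent with complete melting.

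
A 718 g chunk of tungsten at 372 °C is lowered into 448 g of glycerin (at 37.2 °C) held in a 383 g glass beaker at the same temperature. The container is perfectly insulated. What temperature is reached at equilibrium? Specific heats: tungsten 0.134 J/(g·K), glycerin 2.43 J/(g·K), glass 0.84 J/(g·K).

T_f ≈ 58.6 °C

Taking heat into each body as positive, Σ m c ΔT = 0:
718×0.134×(T − 372) + 448×2.43×(T − 37.2) + 383×0.84×(T − 37.2) = 0
1506.6 T = 88256
T = 88256/1506.6 ≈ 58.58 °C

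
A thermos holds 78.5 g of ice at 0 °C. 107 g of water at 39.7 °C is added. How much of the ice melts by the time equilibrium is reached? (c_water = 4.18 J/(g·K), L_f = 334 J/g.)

Heat available from the water dropping to 0 °C: 107×4.18×39.7 = 17756 J.
To melt every bit of ice: 78.5×334 = 26219 J.
Since 17756 < 26219 J, not all the ice melts; equilibrium is at 0 °C.
Mass melted = 17756/334 ≈ 53.16 g.

m_melted ≈ 53.2 g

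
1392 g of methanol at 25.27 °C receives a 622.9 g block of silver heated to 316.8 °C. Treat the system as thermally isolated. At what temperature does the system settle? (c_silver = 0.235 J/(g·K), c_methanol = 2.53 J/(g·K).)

Let T be the final temperature. ΣQ_i = 0:
622.9×0.235×(T − 316.8) + 1392×2.53×(T − 25.27) = 0
(146.38 + 3521.8) T = 146.38×316.8 + 3521.8×25.27
T = 135369/3668.1 ≈ 36.90 °C

T_f ≈ 36.9 °C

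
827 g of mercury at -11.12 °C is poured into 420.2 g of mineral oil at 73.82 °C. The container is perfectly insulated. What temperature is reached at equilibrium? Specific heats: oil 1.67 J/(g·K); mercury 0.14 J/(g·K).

Let T be the final temperature. ΣQ_i = 0:
420.2×1.67×(T − 73.82) + 827×0.14×(T − (-11.12)) = 0
701.73(T − 73.82) + 115.78(T − (-11.12)) = 0
817.51 T = 50515
T = 50515/817.51 ≈ 61.79 °C

T_f ≈ 61.8 °C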